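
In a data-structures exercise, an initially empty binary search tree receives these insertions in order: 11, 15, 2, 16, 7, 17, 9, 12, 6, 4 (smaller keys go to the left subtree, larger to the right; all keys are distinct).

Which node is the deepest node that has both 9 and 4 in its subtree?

7

11: root
15: right child of 11 (depth 1)
2: left child of 11 (depth 1)
16: right child of 15 (depth 2)
7: right child of 2 (depth 2)
17: right child of 16 (depth 3)
9: right child of 7 (depth 3)
12: left child of 15 (depth 2)
6: left child of 7 (depth 3)
4: left child of 6 (depth 4)

Path to 9: 11 → 2 → 7 → 9
Path to 4: 11 → 2 → 7 → 6 → 4
The paths share a prefix ending at 7, then split left and right.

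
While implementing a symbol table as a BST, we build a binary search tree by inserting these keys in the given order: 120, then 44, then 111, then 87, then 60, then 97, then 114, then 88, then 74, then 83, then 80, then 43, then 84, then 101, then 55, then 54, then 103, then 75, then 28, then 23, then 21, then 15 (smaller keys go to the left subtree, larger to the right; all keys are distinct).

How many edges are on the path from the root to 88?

Insert 120: tree is empty, so 120 becomes the root.
Insert 44: 44 < 120 → go left. Place as left child of 120.
Insert 111: 111 < 120 → go left; 111 > 44 → go right. Place as right child of 44.
Insert 87: 87 < 120 → go left; 87 > 44 → go right; 87 < 111 → go left. Place as left child of 111.
Insert 60: 60 < 120 → go left; 60 > 44 → go right; 60 < 111 → go left; 60 < 87 → go left. Place as left child of 87.
Insert 97: 97 < 120 → go left; 97 > 44 → go right; 97 < 111 → go left; 97 > 87 → go right. Place as right child of 87.
Insert 114: 114 < 120 → go left; 114 > 44 → go right; 114 > 111 → go right. Place as right child of 111.
Insert 88: 88 < 120 → go left; 88 > 44 → go right; 88 < 111 → go left; 88 > 87 → go right; 88 < 97 → go left. Place as left child of 97.
Insert 74: 74 < 120 → go left; 74 > 44 → go right; 74 < 111 → go left; 74 < 87 → go left; 74 > 60 → go right. Place as right child of 60.
Insert 83: 83 < 120 → go left; 83 > 44 → go right; 83 < 111 → go left; 83 < 87 → go left; 83 > 60 → go right; 83 > 74 → go right. Place as right child of 74.
Insert 80: 80 < 120 → go left; 80 > 44 → go right; 80 < 111 → go left; 80 < 87 → go left; 80 > 60 → go right; 80 > 74 → go right; 80 < 83 → go left. Place as left child of 83.
Insert 43: 43 < 120 → go left; 43 < 44 → go left. Place as left child of 44.
Insert 84: 84 < 120 → go left; 84 > 44 → go right; 84 < 111 → go left; 84 < 87 → go left; 84 > 60 → go right; 84 > 74 → go right; 84 > 83 → go right. Place as right child of 83.
Insert 101: 101 < 120 → go left; 101 > 44 → go right; 101 < 111 → go left; 101 > 87 → go right; 101 > 97 → go right. Place as right child of 97.
Insert 55: 55 < 120 → go left; 55 > 44 → go right; 55 < 111 → go left; 55 < 87 → go left; 55 < 60 → go left. Place as left child of 60.
Insert 54: 54 < 120 → go left; 54 > 44 → go right; 54 < 111 → go left; 54 < 87 → go left; 54 < 60 → go left; 54 < 55 → go left. Place as left child of 55.
Insert 103: 103 < 120 → go left; 103 > 44 → go right; 103 < 111 → go left; 103 > 87 → go right; 103 > 97 → go right; 103 > 101 → go right. Place as right child of 101.
Insert 75: 75 < 120 → go left; 75 > 44 → go right; 75 < 111 → go left; 75 < 87 → go left; 75 > 60 → go right; 75 > 74 → go right; 75 < 83 → go left; 75 < 80 → go left. Place as left child of 80.
Insert 28: 28 < 120 → go left; 28 < 44 → go left; 28 < 43 → go left. Place as left child of 43.
Insert 23: 23 < 120 → go left; 23 < 44 → go left; 23 < 43 → go left; 23 < 28 → go left. Place as left child of 28.
Insert 21: 21 < 120 → go left; 21 < 44 → go left; 21 < 43 → go left; 21 < 28 → go left; 21 < 23 → go left. Place as left child of 23.
Insert 15: 15 < 120 → go left; 15 < 44 → go left; 15 < 43 → go left; 15 < 28 → go left; 15 < 23 → go left; 15 < 21 → go left. Place as left child of 21.

Path to 88: 120 → 44 → 111 → 87 → 97 → 88, which is 5 edges.

5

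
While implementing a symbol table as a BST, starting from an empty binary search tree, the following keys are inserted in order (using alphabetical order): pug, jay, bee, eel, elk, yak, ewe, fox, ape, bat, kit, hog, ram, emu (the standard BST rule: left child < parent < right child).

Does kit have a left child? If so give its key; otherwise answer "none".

none

Resulting structure (node: left, right):
  pug: L=jay, R=yak
  jay: L=bee, R=kit
  bee: L=ape, R=eel
  eel: L=–, R=elk
  elk: L=–, R=ewe
  yak: L=ram, R=–
  ewe: L=emu, R=fox
  fox: L=–, R=hog
  ape: L=–, R=bat
  bat: L=–, R=–
  kit: L=–, R=–
  hog: L=–, R=–
  ram: L=–, R=–
  emu: L=–, R=–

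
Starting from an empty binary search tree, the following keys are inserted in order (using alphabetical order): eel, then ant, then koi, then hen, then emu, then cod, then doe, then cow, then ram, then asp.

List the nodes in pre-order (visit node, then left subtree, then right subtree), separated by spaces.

Insert eel: tree is empty, so eel becomes the root.
Insert ant: ant < eel → go left. Place as left child of eel.
Insert koi: koi > eel → go right. Place as right child of eel.
Insert hen: hen > eel → go right; hen < koi → go left. Place as left child of koi.
Insert emu: emu > eel → go right; emu < koi → go left; emu < hen → go left. Place as left child of hen.
Insert cod: cod < eel → go left; cod > ant → go right. Place as right child of ant.
Insert doe: doe < eel → go left; doe > ant → go right; doe > cod → go right. Place as right child of cod.
Insert cow: cow < eel → go left; cow > ant → go right; cow > cod → go right; cow < doe → go left. Place as left child of doe.
Insert ram: ram > eel → go right; ram > koi → go right. Place as right child of koi.
Insert asp: asp < eel → go left; asp > ant → go right; asp < cod → go left. Place as left child of cod.

eel ant cod asp doe cow koi hen emu ram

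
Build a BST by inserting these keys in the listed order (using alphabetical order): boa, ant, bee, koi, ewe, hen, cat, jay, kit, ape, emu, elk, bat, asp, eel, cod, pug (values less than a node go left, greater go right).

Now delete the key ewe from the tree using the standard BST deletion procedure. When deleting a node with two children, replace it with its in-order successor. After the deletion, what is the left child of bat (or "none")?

asp

Resulting structure (node: left, right):
  boa: L=ant, R=koi
  ant: L=–, R=bee
  bee: L=ape, R=–
  koi: L=ewe, R=pug
  ewe: L=cat, R=hen
  hen: L=–, R=jay
  cat: L=–, R=emu
  jay: L=–, R=kit
  kit: L=–, R=–
  ape: L=–, R=bat
  emu: L=elk, R=–
  elk: L=eel, R=–
  bat: L=asp, R=–
  asp: L=–, R=–
  eel: L=cod, R=–
  cod: L=–, R=–
  pug: L=–, R=–

Delete ewe (two children — replace with in-order successor).
After deletion, bat's left child: asp.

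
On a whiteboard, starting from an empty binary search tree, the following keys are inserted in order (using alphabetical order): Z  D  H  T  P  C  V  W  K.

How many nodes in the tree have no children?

3

Insert Z: tree is empty, so Z becomes the root.
Insert D: D < Z → go left. Place as left child of Z.
Insert H: H < Z → go left; H > D → go right. Place as right child of D.
Insert T: T < Z → go left; T > D → go right; T > H → go right. Place as right child of H.
Insert P: P < Z → go left; P > D → go right; P > H → go right; P < T → go left. Place as left child of T.
Insert C: C < Z → go left; C < D → go left. Place as left child of D.
Insert V: V < Z → go left; V > D → go right; V > H → go right; V > T → go right. Place as right child of T.
Insert W: W < Z → go left; W > D → go right; W > H → go right; W > T → go right; W > V → go right. Place as right child of V.
Insert K: K < Z → go left; K > D → go right; K > H → go right; K < T → go left; K < P → go left. Place as left child of P.

Leaves: C, K, W — 3 in total.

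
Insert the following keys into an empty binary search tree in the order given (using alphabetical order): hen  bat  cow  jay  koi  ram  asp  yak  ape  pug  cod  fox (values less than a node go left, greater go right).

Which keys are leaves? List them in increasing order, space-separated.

Insert hen: tree is empty, so hen becomes the root.
Insert bat: bat < hen → go left. Place as left child of hen.
Insert cow: cow < hen → go left; cow > bat → go right. Place as right child of bat.
Insert jay: jay > hen → go right. Place as right child of hen.
Insert koi: koi > hen → go right; koi > jay → go right. Place as right child of jay.
Insert ram: ram > hen → go right; ram > jay → go right; ram > koi → go right. Place as right child of koi.
Insert asp: asp < hen → go left; asp < bat → go left. Place as left child of bat.
Insert yak: yak > hen → go right; yak > jay → go right; yak > koi → go right; yak > ram → go right. Place as right child of ram.
Insert ape: ape < hen → go left; ape < bat → go left; ape < asp → go left. Place as left child of asp.
Insert pug: pug > hen → go right; pug > jay → go right; pug > koi → go right; pug < ram → go left. Place as left child of ram.
Insert cod: cod < hen → go left; cod > bat → go right; cod < cow → go left. Place as left child of cow.
Insert fox: fox < hen → go left; fox > bat → go right; fox > cow → go right. Place as right child of cow.

ape cod fox pug yak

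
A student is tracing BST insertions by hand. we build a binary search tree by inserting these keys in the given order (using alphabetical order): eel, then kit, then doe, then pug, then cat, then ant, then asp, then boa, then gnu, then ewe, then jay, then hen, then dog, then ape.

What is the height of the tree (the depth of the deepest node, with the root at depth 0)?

eel: root
kit: right child of eel (depth 1)
doe: left child of eel (depth 1)
pug: right child of kit (depth 2)
cat: left child of doe (depth 2)
ant: left child of cat (depth 3)
asp: right child of ant (depth 4)
boa: right child of asp (depth 5)
gnu: left child of kit (depth 2)
ewe: left child of gnu (depth 3)
jay: right child of gnu (depth 3)
hen: left child of jay (depth 4)
dog: right child of doe (depth 2)
ape: left child of asp (depth 5)

The deepest node is boa at depth 5.

5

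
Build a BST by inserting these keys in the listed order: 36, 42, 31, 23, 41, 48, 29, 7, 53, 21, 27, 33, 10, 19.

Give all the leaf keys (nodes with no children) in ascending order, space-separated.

Insert 36: tree is empty, so 36 becomes the root.
Insert 42: 42 > 36 → go right. Place as right child of 36.
Insert 31: 31 < 36 → go left. Place as left child of 36.
Insert 23: 23 < 36 → go left; 23 < 31 → go left. Place as left child of 31.
Insert 41: 41 > 36 → go right; 41 < 42 → go left. Place as left child of 42.
Insert 48: 48 > 36 → go right; 48 > 42 → go right. Place as right child of 42.
Insert 29: 29 < 36 → go left; 29 < 31 → go left; 29 > 23 → go right. Place as right child of 23.
Insert 7: 7 < 36 → go left; 7 < 31 → go left; 7 < 23 → go left. Place as left child of 23.
Insert 53: 53 > 36 → go right; 53 > 42 → go right; 53 > 48 → go right. Place as right child of 48.
Insert 21: 21 < 36 → go left; 21 < 31 → go left; 21 < 23 → go left; 21 > 7 → go right. Place as right child of 7.
Insert 27: 27 < 36 → go left; 27 < 31 → go left; 27 > 23 → go right; 27 < 29 → go left. Place as left child of 29.
Insert 33: 33 < 36 → go left; 33 > 31 → go right. Place as right child of 31.
Insert 10: 10 < 36 → go left; 10 < 31 → go left; 10 < 23 → go left; 10 > 7 → go right; 10 < 21 → go left. Place as left child of 21.
Insert 19: 19 < 36 → go left; 19 < 31 → go left; 19 < 23 → go left; 19 > 7 → go right; 19 < 21 → go left; 19 > 10 → go right. Place as right child of 10.

19 27 33 41 53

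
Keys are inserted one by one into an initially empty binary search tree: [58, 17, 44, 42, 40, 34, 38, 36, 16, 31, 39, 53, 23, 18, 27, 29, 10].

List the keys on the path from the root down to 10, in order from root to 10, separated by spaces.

Insert 58: tree is empty, so 58 becomes the root.
Insert 17: 17 < 58 → go left. Place as left child of 58.
Insert 44: 44 < 58 → go left; 44 > 17 → go right. Place as right child of 17.
Insert 42: 42 < 58 → go left; 42 > 17 → go right; 42 < 44 → go left. Place as left child of 44.
Insert 40: 40 < 58 → go left; 40 > 17 → go right; 40 < 44 → go left; 40 < 42 → go left. Place as left child of 42.
Insert 34: 34 < 58 → go left; 34 > 17 → go right; 34 < 44 → go left; 34 < 42 → go left; 34 < 40 → go left. Place as left child of 40.
Insert 38: 38 < 58 → go left; 38 > 17 → go right; 38 < 44 → go left; 38 < 42 → go left; 38 < 40 → go left; 38 > 34 → go right. Place as right child of 34.
Insert 36: 36 < 58 → go left; 36 > 17 → go right; 36 < 44 → go left; 36 < 42 → go left; 36 < 40 → go left; 36 > 34 → go right; 36 < 38 → go left. Place as left child of 38.
Insert 16: 16 < 58 → go left; 16 < 17 → go left. Place as left child of 17.
Insert 31: 31 < 58 → go left; 31 > 17 → go right; 31 < 44 → go left; 31 < 42 → go left; 31 < 40 → go left; 31 < 34 → go left. Place as left child of 34.
Insert 39: 39 < 58 → go left; 39 > 17 → go right; 39 < 44 → go left; 39 < 42 → go left; 39 < 40 → go left; 39 > 34 → go right; 39 > 38 → go right. Place as right child of 38.
Insert 53: 53 < 58 → go left; 53 > 17 → go right; 53 > 44 → go right. Place as right child of 44.
Insert 23: 23 < 58 → go left; 23 > 17 → go right; 23 < 44 → go left; 23 < 42 → go left; 23 < 40 → go left; 23 < 34 → go left; 23 < 31 → go left. Place as left child of 31.
Insert 18: 18 < 58 → go left; 18 > 17 → go right; 18 < 44 → go left; 18 < 42 → go left; 18 < 40 → go left; 18 < 34 → go left; 18 < 31 → go left; 18 < 23 → go left. Place as left child of 23.
Insert 27: 27 < 58 → go left; 27 > 17 → go right; 27 < 44 → go left; 27 < 42 → go left; 27 < 40 → go left; 27 < 34 → go left; 27 < 31 → go left; 27 > 23 → go right. Place as right child of 23.
Insert 29: 29 < 58 → go left; 29 > 17 → go right; 29 < 44 → go left; 29 < 42 → go left; 29 < 40 → go left; 29 < 34 → go left; 29 < 31 → go left; 29 > 23 → go right; 29 > 27 → go right. Place as right child of 27.
Insert 10: 10 < 58 → go left; 10 < 17 → go left; 10 < 16 → go left. Place as left child of 16.

58 17 16 10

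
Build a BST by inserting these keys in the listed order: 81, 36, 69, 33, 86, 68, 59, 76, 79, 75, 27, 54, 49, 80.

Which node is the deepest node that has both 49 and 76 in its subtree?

69

Resulting structure (node: left, right):
  81: L=36, R=86
  36: L=33, R=69
  69: L=68, R=76
  33: L=27, R=–
  86: L=–, R=–
  68: L=59, R=–
  59: L=54, R=–
  76: L=75, R=79
  79: L=–, R=80
  75: L=–, R=–
  27: L=–, R=–
  54: L=49, R=–
  49: L=–, R=–
  80: L=–, R=–

Path to 49: 81 → 36 → 69 → 68 → 59 → 54 → 49
Path to 76: 81 → 36 → 69 → 76
The paths share a prefix ending at 69, then split left and right.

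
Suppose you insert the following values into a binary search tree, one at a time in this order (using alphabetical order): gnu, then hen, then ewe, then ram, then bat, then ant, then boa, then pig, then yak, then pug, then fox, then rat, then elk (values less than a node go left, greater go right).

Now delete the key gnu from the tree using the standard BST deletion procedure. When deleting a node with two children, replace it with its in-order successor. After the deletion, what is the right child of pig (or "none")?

gnu: root
hen: right child of gnu (depth 1)
ewe: left child of gnu (depth 1)
ram: right child of hen (depth 2)
bat: left child of ewe (depth 2)
ant: left child of bat (depth 3)
boa: right child of bat (depth 3)
pig: left child of ram (depth 3)
yak: right child of ram (depth 3)
pug: right child of pig (depth 4)
fox: right child of ewe (depth 2)
rat: left child of yak (depth 4)
elk: right child of boa (depth 4)

Delete gnu (two children — replace with in-order successor).
After deletion, pig's right child: pug.

pug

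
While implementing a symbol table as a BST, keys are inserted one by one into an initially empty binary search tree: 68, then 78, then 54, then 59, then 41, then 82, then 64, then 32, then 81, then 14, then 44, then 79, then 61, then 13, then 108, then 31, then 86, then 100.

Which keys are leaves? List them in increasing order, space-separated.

68: root
78: right child of 68 (depth 1)
54: left child of 68 (depth 1)
59: right child of 54 (depth 2)
41: left child of 54 (depth 2)
82: right child of 78 (depth 2)
64: right child of 59 (depth 3)
32: left child of 41 (depth 3)
81: left child of 82 (depth 3)
14: left child of 32 (depth 4)
44: right child of 41 (depth 3)
79: left child of 81 (depth 4)
61: left child of 64 (depth 4)
13: left child of 14 (depth 5)
108: right child of 82 (depth 3)
31: right child of 14 (depth 5)
86: left child of 108 (depth 4)
100: right child of 86 (depth 5)

13 31 44 61 79 100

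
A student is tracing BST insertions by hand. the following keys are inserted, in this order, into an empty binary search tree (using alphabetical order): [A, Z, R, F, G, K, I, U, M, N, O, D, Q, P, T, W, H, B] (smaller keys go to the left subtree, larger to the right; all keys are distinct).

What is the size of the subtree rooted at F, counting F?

12

Resulting structure (node: left, right):
  A: L=–, R=Z
  Z: L=R, R=–
  R: L=F, R=U
  F: L=D, R=G
  G: L=–, R=K
  K: L=I, R=M
  I: L=H, R=–
  U: L=T, R=W
  M: L=–, R=N
  N: L=–, R=O
  O: L=–, R=Q
  D: L=B, R=–
  Q: L=P, R=–
  P: L=–, R=–
  T: L=–, R=–
  W: L=–, R=–
  H: L=–, R=–
  B: L=–, R=–

Subtree rooted at F contains: F, D, B, G, K, I, H, M, N, O, Q, P — 12 nodes.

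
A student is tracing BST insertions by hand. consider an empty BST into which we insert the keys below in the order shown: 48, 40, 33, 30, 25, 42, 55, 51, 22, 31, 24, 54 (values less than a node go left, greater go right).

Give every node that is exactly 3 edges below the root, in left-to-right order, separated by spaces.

Insert 48: tree is empty, so 48 becomes the root.
Insert 40: 40 < 48 → go left. Place as left child of 48.
Insert 33: 33 < 48 → go left; 33 < 40 → go left. Place as left child of 40.
Insert 30: 30 < 48 → go left; 30 < 40 → go left; 30 < 33 → go left. Place as left child of 33.
Insert 25: 25 < 48 → go left; 25 < 40 → go left; 25 < 33 → go left; 25 < 30 → go left. Place as left child of 30.
Insert 42: 42 < 48 → go left; 42 > 40 → go right. Place as right child of 40.
Insert 55: 55 > 48 → go right. Place as right child of 48.
Insert 51: 51 > 48 → go right; 51 < 55 → go left. Place as left child of 55.
Insert 22: 22 < 48 → go left; 22 < 40 → go left; 22 < 33 → go left; 22 < 30 → go left; 22 < 25 → go left. Place as left child of 25.
Insert 31: 31 < 48 → go left; 31 < 40 → go left; 31 < 33 → go left; 31 > 30 → go right. Place as right child of 30.
Insert 24: 24 < 48 → go left; 24 < 40 → go left; 24 < 33 → go left; 24 < 30 → go left; 24 < 25 → go left; 24 > 22 → go right. Place as right child of 22.
Insert 54: 54 > 48 → go right; 54 < 55 → go left; 54 > 51 → go right. Place as right child of 51.

30 54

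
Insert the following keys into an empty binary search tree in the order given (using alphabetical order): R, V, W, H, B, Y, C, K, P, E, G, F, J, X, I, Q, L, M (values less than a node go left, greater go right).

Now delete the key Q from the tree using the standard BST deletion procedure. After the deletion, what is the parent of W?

V

Insert R: tree is empty, so R becomes the root.
Insert V: V > R → go right. Place as right child of R.
Insert W: W > R → go right; W > V → go right. Place as right child of V.
Insert H: H < R → go left. Place as left child of R.
Insert B: B < R → go left; B < H → go left. Place as left child of H.
Insert Y: Y > R → go right; Y > V → go right; Y > W → go right. Place as right child of W.
Insert C: C < R → go left; C < H → go left; C > B → go right. Place as right child of B.
Insert K: K < R → go left; K > H → go right. Place as right child of H.
Insert P: P < R → go left; P > H → go right; P > K → go right. Place as right child of K.
Insert E: E < R → go left; E < H → go left; E > B → go right; E > C → go right. Place as right child of C.
Insert G: G < R → go left; G < H → go left; G > B → go right; G > C → go right; G > E → go right. Place as right child of E.
Insert F: F < R → go left; F < H → go left; F > B → go right; F > C → go right; F > E → go right; F < G → go left. Place as left child of G.
Insert J: J < R → go left; J > H → go right; J < K → go left. Place as left child of K.
Insert X: X > R → go right; X > V → go right; X > W → go right; X < Y → go left. Place as left child of Y.
Insert I: I < R → go left; I > H → go right; I < K → go left; I < J → go left. Place as left child of J.
Insert Q: Q < R → go left; Q > H → go right; Q > K → go right; Q > P → go right. Place as right child of P.
Insert L: L < R → go left; L > H → go right; L > K → go right; L < P → go left. Place as left child of P.
Insert M: M < R → go left; M > H → go right; M > K → go right; M < P → go left; M > L → go right. Place as right child of L.

Delete Q (at most one child — splice it out).
After deletion, W's parent is V.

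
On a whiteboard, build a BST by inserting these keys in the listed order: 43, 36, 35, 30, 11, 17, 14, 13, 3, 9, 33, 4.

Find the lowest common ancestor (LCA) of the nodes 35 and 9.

Resulting structure (node: left, right):
  43: L=36, R=–
  36: L=35, R=–
  35: L=30, R=–
  30: L=11, R=33
  11: L=3, R=17
  17: L=14, R=–
  14: L=13, R=–
  13: L=–, R=–
  3: L=–, R=9
  9: L=4, R=–
  33: L=–, R=–
  4: L=–, R=–

Path to 35: 43 → 36 → 35
Path to 9: 43 → 36 → 35 → 30 → 11 → 3 → 9
35 lies on both paths and is an ancestor of the other node.

35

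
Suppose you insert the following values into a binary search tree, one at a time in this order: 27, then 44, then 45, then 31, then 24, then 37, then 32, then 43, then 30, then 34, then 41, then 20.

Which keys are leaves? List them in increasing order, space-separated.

Insert 27: tree is empty, so 27 becomes the root.
Insert 44: 44 > 27 → go right. Place as right child of 27.
Insert 45: 45 > 27 → go right; 45 > 44 → go right. Place as right child of 44.
Insert 31: 31 > 27 → go right; 31 < 44 → go left. Place as left child of 44.
Insert 24: 24 < 27 → go left. Place as left child of 27.
Insert 37: 37 > 27 → go right; 37 < 44 → go left; 37 > 31 → go right. Place as right child of 31.
Insert 32: 32 > 27 → go right; 32 < 44 → go left; 32 > 31 → go right; 32 < 37 → go left. Place as left child of 37.
Insert 43: 43 > 27 → go right; 43 < 44 → go left; 43 > 31 → go right; 43 > 37 → go right. Place as right child of 37.
Insert 30: 30 > 27 → go right; 30 < 44 → go left; 30 < 31 → go left. Place as left child of 31.
Insert 34: 34 > 27 → go right; 34 < 44 → go left; 34 > 31 → go right; 34 < 37 → go left; 34 > 32 → go right. Place as right child of 32.
Insert 41: 41 > 27 → go right; 41 < 44 → go left; 41 > 31 → go right; 41 > 37 → go right; 41 < 43 → go left. Place as left child of 43.
Insert 20: 20 < 27 → go left; 20 < 24 → go left. Place as left child of 24.

20 30 34 41 45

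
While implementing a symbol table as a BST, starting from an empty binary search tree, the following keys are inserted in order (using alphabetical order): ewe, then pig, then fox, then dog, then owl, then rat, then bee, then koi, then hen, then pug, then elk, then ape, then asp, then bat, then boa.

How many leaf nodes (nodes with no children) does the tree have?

ewe: root
pig: right child of ewe (depth 1)
fox: left child of pig (depth 2)
dog: left child of ewe (depth 1)
owl: right child of fox (depth 3)
rat: right child of pig (depth 2)
bee: left child of dog (depth 2)
koi: left child of owl (depth 4)
hen: left child of koi (depth 5)
pug: left child of rat (depth 3)
elk: right child of dog (depth 2)
ape: left child of bee (depth 3)
asp: right child of ape (depth 4)
bat: right child of asp (depth 5)
boa: right child of bee (depth 3)

Leaves: bat, boa, elk, hen, pug — 5 in total.

5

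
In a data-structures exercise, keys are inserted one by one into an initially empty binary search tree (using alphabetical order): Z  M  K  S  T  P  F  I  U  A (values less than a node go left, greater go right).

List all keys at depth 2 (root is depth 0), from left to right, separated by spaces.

Z: root
M: left child of Z (depth 1)
K: left child of M (depth 2)
S: right child of M (depth 2)
T: right child of S (depth 3)
P: left child of S (depth 3)
F: left child of K (depth 3)
I: right child of F (depth 4)
U: right child of T (depth 4)
A: left child of F (depth 4)

K S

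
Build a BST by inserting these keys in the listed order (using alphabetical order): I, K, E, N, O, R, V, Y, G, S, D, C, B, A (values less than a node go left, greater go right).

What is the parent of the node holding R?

O

Insert I: tree is empty, so I becomes the root.
Insert K: K > I → go right. Place as right child of I.
Insert E: E < I → go left. Place as left child of I.
Insert N: N > I → go right; N > K → go right. Place as right child of K.
Insert O: O > I → go right; O > K → go right; O > N → go right. Place as right child of N.
Insert R: R > I → go right; R > K → go right; R > N → go right; R > O → go right. Place as right child of O.
Insert V: V > I → go right; V > K → go right; V > N → go right; V > O → go right; V > R → go right. Place as right child of R.
Insert Y: Y > I → go right; Y > K → go right; Y > N → go right; Y > O → go right; Y > R → go right; Y > V → go right. Place as right child of V.
Insert G: G < I → go left; G > E → go right. Place as right child of E.
Insert S: S > I → go right; S > K → go right; S > N → go right; S > O → go right; S > R → go right; S < V → go left. Place as left child of V.
Insert D: D < I → go left; D < E → go left. Place as left child of E.
Insert C: C < I → go left; C < E → go left; C < D → go left. Place as left child of D.
Insert B: B < I → go left; B < E → go left; B < D → go left; B < C → go left. Place as left child of C.
Insert A: A < I → go left; A < E → go left; A < D → go left; A < C → go left; A < B → go left. Place as left child of B.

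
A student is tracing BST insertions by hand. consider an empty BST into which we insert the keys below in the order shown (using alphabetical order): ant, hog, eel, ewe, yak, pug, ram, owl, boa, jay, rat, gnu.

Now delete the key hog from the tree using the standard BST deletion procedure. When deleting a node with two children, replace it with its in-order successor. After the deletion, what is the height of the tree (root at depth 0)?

Insert ant: tree is empty, so ant becomes the root.
Insert hog: hog > ant → go right. Place as right child of ant.
Insert eel: eel > ant → go right; eel < hog → go left. Place as left child of hog.
Insert ewe: ewe > ant → go right; ewe < hog → go left; ewe > eel → go right. Place as right child of eel.
Insert yak: yak > ant → go right; yak > hog → go right. Place as right child of hog.
Insert pug: pug > ant → go right; pug > hog → go right; pug < yak → go left. Place as left child of yak.
Insert ram: ram > ant → go right; ram > hog → go right; ram < yak → go left; ram > pug → go right. Place as right child of pug.
Insert owl: owl > ant → go right; owl > hog → go right; owl < yak → go left; owl < pug → go left. Place as left child of pug.
Insert boa: boa > ant → go right; boa < hog → go left; boa < eel → go left. Place as left child of eel.
Insert jay: jay > ant → go right; jay > hog → go right; jay < yak → go left; jay < pug → go left; jay < owl → go left. Place as left child of owl.
Insert rat: rat > ant → go right; rat > hog → go right; rat < yak → go left; rat > pug → go right; rat > ram → go right. Place as right child of ram.
Insert gnu: gnu > ant → go right; gnu < hog → go left; gnu > eel → go right; gnu > ewe → go right. Place as right child of ewe.

Delete hog (two children — replace with in-order successor).
After deletion, deepest node is rat at depth 5.

5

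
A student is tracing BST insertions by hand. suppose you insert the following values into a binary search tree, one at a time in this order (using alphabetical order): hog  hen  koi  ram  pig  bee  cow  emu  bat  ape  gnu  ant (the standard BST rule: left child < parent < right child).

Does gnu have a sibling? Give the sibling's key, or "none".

none

Resulting structure (node: left, right):
  hog: L=hen, R=koi
  hen: L=bee, R=–
  koi: L=–, R=ram
  ram: L=pig, R=–
  pig: L=–, R=–
  bee: L=bat, R=cow
  cow: L=–, R=emu
  emu: L=–, R=gnu
  bat: L=ape, R=–
  ape: L=ant, R=–
  gnu: L=–, R=–
  ant: L=–, R=–

gnu's parent is emu, which has only one child.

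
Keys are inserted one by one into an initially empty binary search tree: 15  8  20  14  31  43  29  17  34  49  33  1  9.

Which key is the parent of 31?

15: root
8: left child of 15 (depth 1)
20: right child of 15 (depth 1)
14: right child of 8 (depth 2)
31: right child of 20 (depth 2)
43: right child of 31 (depth 3)
29: left child of 31 (depth 3)
17: left child of 20 (depth 2)
34: left child of 43 (depth 4)
49: right child of 43 (depth 4)
33: left child of 34 (depth 5)
1: left child of 8 (depth 2)
9: left child of 14 (depth 3)

20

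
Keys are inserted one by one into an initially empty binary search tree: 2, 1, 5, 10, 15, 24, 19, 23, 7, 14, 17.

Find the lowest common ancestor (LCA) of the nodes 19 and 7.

Insert 2: tree is empty, so 2 becomes the root.
Insert 1: 1 < 2 → go left. Place as left child of 2.
Insert 5: 5 > 2 → go right. Place as right child of 2.
Insert 10: 10 > 2 → go right; 10 > 5 → go right. Place as right child of 5.
Insert 15: 15 > 2 → go right; 15 > 5 → go right; 15 > 10 → go right. Place as right child of 10.
Insert 24: 24 > 2 → go right; 24 > 5 → go right; 24 > 10 → go right; 24 > 15 → go right. Place as right child of 15.
Insert 19: 19 > 2 → go right; 19 > 5 → go right; 19 > 10 → go right; 19 > 15 → go right; 19 < 24 → go left. Place as left child of 24.
Insert 23: 23 > 2 → go right; 23 > 5 → go right; 23 > 10 → go right; 23 > 15 → go right; 23 < 24 → go left; 23 > 19 → go right. Place as right child of 19.
Insert 7: 7 > 2 → go right; 7 > 5 → go right; 7 < 10 → go left. Place as left child of 10.
Insert 14: 14 > 2 → go right; 14 > 5 → go right; 14 > 10 → go right; 14 < 15 → go left. Place as left child of 15.
Insert 17: 17 > 2 → go right; 17 > 5 → go right; 17 > 10 → go right; 17 > 15 → go right; 17 < 24 → go left; 17 < 19 → go left. Place as left child of 19.

Path to 19: 2 → 5 → 10 → 15 → 24 → 19
Path to 7: 2 → 5 → 10 → 7
The paths share a prefix ending at 10, then split left and right.

10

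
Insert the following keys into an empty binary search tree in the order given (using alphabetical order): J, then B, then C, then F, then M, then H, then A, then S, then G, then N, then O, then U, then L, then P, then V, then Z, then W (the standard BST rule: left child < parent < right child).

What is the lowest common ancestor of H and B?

B

J: root
B: left child of J (depth 1)
C: right child of B (depth 2)
F: right child of C (depth 3)
M: right child of J (depth 1)
H: right child of F (depth 4)
A: left child of B (depth 2)
S: right child of M (depth 2)
G: left child of H (depth 5)
N: left child of S (depth 3)
O: right child of N (depth 4)
U: right child of S (depth 3)
L: left child of M (depth 2)
P: right child of O (depth 5)
V: right child of U (depth 4)
Z: right child of V (depth 5)
W: left child of Z (depth 6)

Path to H: J → B → C → F → H
Path to B: J → B
B lies on both paths and is an ancestor of the other node.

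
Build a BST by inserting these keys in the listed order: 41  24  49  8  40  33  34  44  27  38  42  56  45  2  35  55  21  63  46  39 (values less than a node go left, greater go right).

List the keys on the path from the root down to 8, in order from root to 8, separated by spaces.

Insert 41: tree is empty, so 41 becomes the root.
Insert 24: 24 < 41 → go left. Place as left child of 41.
Insert 49: 49 > 41 → go right. Place as right child of 41.
Insert 8: 8 < 41 → go left; 8 < 24 → go left. Place as left child of 24.
Insert 40: 40 < 41 → go left; 40 > 24 → go right. Place as right child of 24.
Insert 33: 33 < 41 → go left; 33 > 24 → go right; 33 < 40 → go left. Place as left child of 40.
Insert 34: 34 < 41 → go left; 34 > 24 → go right; 34 < 40 → go left; 34 > 33 → go right. Place as right child of 33.
Insert 44: 44 > 41 → go right; 44 < 49 → go left. Place as left child of 49.
Insert 27: 27 < 41 → go left; 27 > 24 → go right; 27 < 40 → go left; 27 < 33 → go left. Place as left child of 33.
Insert 38: 38 < 41 → go left; 38 > 24 → go right; 38 < 40 → go left; 38 > 33 → go right; 38 > 34 → go right. Place as right child of 34.
Insert 42: 42 > 41 → go right; 42 < 49 → go left; 42 < 44 → go left. Place as left child of 44.
Insert 56: 56 > 41 → go right; 56 > 49 → go right. Place as right child of 49.
Insert 45: 45 > 41 → go right; 45 < 49 → go left; 45 > 44 → go right. Place as right child of 44.
Insert 2: 2 < 41 → go left; 2 < 24 → go left; 2 < 8 → go left. Place as left child of 8.
Insert 35: 35 < 41 → go left; 35 > 24 → go right; 35 < 40 → go left; 35 > 33 → go right; 35 > 34 → go right; 35 < 38 → go left. Place as left child of 38.
Insert 55: 55 > 41 → go right; 55 > 49 → go right; 55 < 56 → go left. Place as left child of 56.
Insert 21: 21 < 41 → go left; 21 < 24 → go left; 21 > 8 → go right. Place as right child of 8.
Insert 63: 63 > 41 → go right; 63 > 49 → go right; 63 > 56 → go right. Place as right child of 56.
Insert 46: 46 > 41 → go right; 46 < 49 → go left; 46 > 44 → go right; 46 > 45 → go right. Place as right child of 45.
Insert 39: 39 < 41 → go left; 39 > 24 → go right; 39 < 40 → go left; 39 > 33 → go right; 39 > 34 → go right; 39 > 38 → go right. Place as right child of 38.

41 24 8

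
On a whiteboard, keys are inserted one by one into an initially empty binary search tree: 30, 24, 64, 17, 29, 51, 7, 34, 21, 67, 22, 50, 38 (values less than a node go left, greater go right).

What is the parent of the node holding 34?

51

30: root
24: left child of 30 (depth 1)
64: right child of 30 (depth 1)
17: left child of 24 (depth 2)
29: right child of 24 (depth 2)
51: left child of 64 (depth 2)
7: left child of 17 (depth 3)
34: left child of 51 (depth 3)
21: right child of 17 (depth 3)
67: right child of 64 (depth 2)
22: right child of 21 (depth 4)
50: right child of 34 (depth 4)
38: left child of 50 (depth 5)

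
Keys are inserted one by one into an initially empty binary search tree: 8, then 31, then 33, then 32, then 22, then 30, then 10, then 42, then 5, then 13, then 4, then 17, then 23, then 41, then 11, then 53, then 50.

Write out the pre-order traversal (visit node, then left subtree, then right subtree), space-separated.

8 5 4 31 22 10 13 11 17 30 23 33 32 42 41 53 50

Insert 8: tree is empty, so 8 becomes the root.
Insert 31: 31 > 8 → go right. Place as right child of 8.
Insert 33: 33 > 8 → go right; 33 > 31 → go right. Place as right child of 31.
Insert 32: 32 > 8 → go right; 32 > 31 → go right; 32 < 33 → go left. Place as left child of 33.
Insert 22: 22 > 8 → go right; 22 < 31 → go left. Place as left child of 31.
Insert 30: 30 > 8 → go right; 30 < 31 → go left; 30 > 22 → go right. Place as right child of 22.
Insert 10: 10 > 8 → go right; 10 < 31 → go left; 10 < 22 → go left. Place as left child of 22.
Insert 42: 42 > 8 → go right; 42 > 31 → go right; 42 > 33 → go right. Place as right child of 33.
Insert 5: 5 < 8 → go left. Place as left child of 8.
Insert 13: 13 > 8 → go right; 13 < 31 → go left; 13 < 22 → go left; 13 > 10 → go right. Place as right child of 10.
Insert 4: 4 < 8 → go left; 4 < 5 → go left. Place as left child of 5.
Insert 17: 17 > 8 → go right; 17 < 31 → go left; 17 < 22 → go left; 17 > 10 → go right; 17 > 13 → go right. Place as right child of 13.
Insert 23: 23 > 8 → go right; 23 < 31 → go left; 23 > 22 → go right; 23 < 30 → go left. Place as left child of 30.
Insert 41: 41 > 8 → go right; 41 > 31 → go right; 41 > 33 → go right; 41 < 42 → go left. Place as left child of 42.
Insert 11: 11 > 8 → go right; 11 < 31 → go left; 11 < 22 → go left; 11 > 10 → go right; 11 < 13 → go left. Place as left child of 13.
Insert 53: 53 > 8 → go right; 53 > 31 → go right; 53 > 33 → go right; 53 > 42 → go right. Place as right child of 42.
Insert 50: 50 > 8 → go right; 50 > 31 → go right; 50 > 33 → go right; 50 > 42 → go right; 50 < 53 → go left. Place as left child of 53.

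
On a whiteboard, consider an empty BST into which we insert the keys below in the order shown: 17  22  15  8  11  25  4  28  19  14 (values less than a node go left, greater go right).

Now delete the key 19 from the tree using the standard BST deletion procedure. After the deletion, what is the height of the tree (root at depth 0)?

Insert 17: tree is empty, so 17 becomes the root.
Insert 22: 22 > 17 → go right. Place as right child of 17.
Insert 15: 15 < 17 → go left. Place as left child of 17.
Insert 8: 8 < 17 → go left; 8 < 15 → go left. Place as left child of 15.
Insert 11: 11 < 17 → go left; 11 < 15 → go left; 11 > 8 → go right. Place as right child of 8.
Insert 25: 25 > 17 → go right; 25 > 22 → go right. Place as right child of 22.
Insert 4: 4 < 17 → go left; 4 < 15 → go left; 4 < 8 → go left. Place as left child of 8.
Insert 28: 28 > 17 → go right; 28 > 22 → go right; 28 > 25 → go right. Place as right child of 25.
Insert 19: 19 > 17 → go right; 19 < 22 → go left. Place as left child of 22.
Insert 14: 14 < 17 → go left; 14 < 15 → go left; 14 > 8 → go right; 14 > 11 → go right. Place as right child of 11.

Delete 19 (at most one child — splice it out).
After deletion, deepest node is 14 at depth 4.

4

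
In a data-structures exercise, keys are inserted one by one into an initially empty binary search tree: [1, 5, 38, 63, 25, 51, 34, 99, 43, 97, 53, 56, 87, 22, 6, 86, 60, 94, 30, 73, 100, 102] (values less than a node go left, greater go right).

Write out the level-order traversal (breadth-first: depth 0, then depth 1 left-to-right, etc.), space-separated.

1 5 38 25 63 22 34 51 99 6 30 43 53 97 100 56 87 102 60 86 94 73

1: root
5: right child of 1 (depth 1)
38: right child of 5 (depth 2)
63: right child of 38 (depth 3)
25: left child of 38 (depth 3)
51: left child of 63 (depth 4)
34: right child of 25 (depth 4)
99: right child of 63 (depth 4)
43: left child of 51 (depth 5)
97: left child of 99 (depth 5)
53: right child of 51 (depth 5)
56: right child of 53 (depth 6)
87: left child of 97 (depth 6)
22: left child of 25 (depth 4)
6: left child of 22 (depth 5)
86: left child of 87 (depth 7)
60: right child of 56 (depth 7)
94: right child of 87 (depth 7)
30: left child of 34 (depth 5)
73: left child of 86 (depth 8)
100: right child of 99 (depth 5)
102: right child of 100 (depth 6)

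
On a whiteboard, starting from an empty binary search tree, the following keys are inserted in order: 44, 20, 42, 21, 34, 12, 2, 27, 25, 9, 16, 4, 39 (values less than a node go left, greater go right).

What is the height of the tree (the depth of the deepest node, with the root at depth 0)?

6

44: root
20: left child of 44 (depth 1)
42: right child of 20 (depth 2)
21: left child of 42 (depth 3)
34: right child of 21 (depth 4)
12: left child of 20 (depth 2)
2: left child of 12 (depth 3)
27: left child of 34 (depth 5)
25: left child of 27 (depth 6)
9: right child of 2 (depth 4)
16: right child of 12 (depth 3)
4: left child of 9 (depth 5)
39: right child of 34 (depth 5)

The deepest node is 25 at depth 6.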